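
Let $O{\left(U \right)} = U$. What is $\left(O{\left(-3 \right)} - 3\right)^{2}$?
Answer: $36$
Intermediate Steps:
$\left(O{\left(-3 \right)} - 3\right)^{2} = \left(-3 - 3\right)^{2} = \left(-6\right)^{2} = 36$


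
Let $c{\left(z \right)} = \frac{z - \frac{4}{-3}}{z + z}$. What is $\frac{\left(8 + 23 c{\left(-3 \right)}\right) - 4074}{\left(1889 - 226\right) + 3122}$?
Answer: $- \frac{6643}{7830} \approx -0.8484$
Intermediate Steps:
$c{\left(z \right)} = \frac{\frac{4}{3} + z}{2 z}$ ($c{\left(z \right)} = \frac{z - - \frac{4}{3}}{2 z} = \left(z + \frac{4}{3}\right) \frac{1}{2 z} = \left(\frac{4}{3} + z\right) \frac{1}{2 z} = \frac{\frac{4}{3} + z}{2 z}$)
$\frac{\left(8 + 23 c{\left(-3 \right)}\right) - 4074}{\left(1889 - 226\right) + 3122} = \frac{\left(8 + 23 \frac{4 + 3 \left(-3\right)}{6 \left(-3\right)}\right) - 4074}{\left(1889 - 226\right) + 3122} = \frac{\left(8 + 23 \cdot \frac{1}{6} \left(- \frac{1}{3}\right) \left(4 - 9\right)\right) - 4074}{1663 + 3122} = \frac{\left(8 + 23 \cdot \frac{1}{6} \left(- \frac{1}{3}\right) \left(-5\right)\right) - 4074}{4785} = \left(\left(8 + 23 \cdot \frac{5}{18}\right) - 4074\right) \frac{1}{4785} = \left(\left(8 + \frac{115}{18}\right) - 4074\right) \frac{1}{4785} = \left(\frac{259}{18} - 4074\right) \frac{1}{4785} = \left(- \frac{73073}{18}\right) \frac{1}{4785} = - \frac{6643}{7830}$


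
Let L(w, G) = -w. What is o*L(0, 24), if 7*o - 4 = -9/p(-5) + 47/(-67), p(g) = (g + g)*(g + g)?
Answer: 0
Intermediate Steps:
p(g) = 4*g² (p(g) = (2*g)*(2*g) = 4*g²)
o = 3071/6700 (o = 4/7 + (-9/(4*(-5)²) + 47/(-67))/7 = 4/7 + (-9/(4*25) + 47*(-1/67))/7 = 4/7 + (-9/100 - 47/67)/7 = 4/7 + (⅐)*(-5303/6700) = 4/7 - 5303/46900 = 3071/6700 ≈ 0.45836)
o*L(0, 24) = 3071*(-1*0)/6700 = (3071/6700)*0 = 0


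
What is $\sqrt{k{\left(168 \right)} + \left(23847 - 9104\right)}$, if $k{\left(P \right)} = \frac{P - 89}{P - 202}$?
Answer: $\frac{3 \sqrt{1893358}}{34} \approx 121.41$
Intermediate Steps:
$k{\left(P \right)} = \frac{-89 + P}{-202 + P}$
$\sqrt{k{\left(168 \right)} + \left(23847 - 9104\right)} = \sqrt{\frac{-89 + 168}{-202 + 168} + \left(23847 - 9104\right)} = \sqrt{\frac{1}{-34} \cdot 79 + \left(23847 - 9104\right)} = \sqrt{\left(- \frac{1}{34}\right) 79 + 14743} = \sqrt{- \frac{79}{34} + 14743} = \sqrt{\frac{501183}{34}} = \frac{3 \sqrt{1893358}}{34}$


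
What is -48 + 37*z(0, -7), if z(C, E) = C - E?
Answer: 211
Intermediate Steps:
-48 + 37*z(0, -7) = -48 + 37*(0 - 1*(-7)) = -48 + 37*(0 + 7) = -48 + 37*7 = -48 + 259 = 211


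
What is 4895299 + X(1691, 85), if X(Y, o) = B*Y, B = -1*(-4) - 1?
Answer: 4900372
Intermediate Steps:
B = 3 (B = 4 - 1 = 3)
X(Y, o) = 3*Y
4895299 + X(1691, 85) = 4895299 + 3*1691 = 4895299 + 5073 = 4900372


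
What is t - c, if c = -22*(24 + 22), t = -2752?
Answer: -1740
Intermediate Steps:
c = -1012 (c = -22*46 = -1012)
t - c = -2752 - 1*(-1012) = -2752 + 1012 = -1740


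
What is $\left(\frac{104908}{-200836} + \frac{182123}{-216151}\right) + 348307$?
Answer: $\frac{3780065468072629}{10852725559} \approx 3.4831 \cdot 10^{5}$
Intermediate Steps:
$\left(\frac{104908}{-200836} + \frac{182123}{-216151}\right) + 348307 = \left(104908 \left(- \frac{1}{200836}\right) + 182123 \left(- \frac{1}{216151}\right)\right) + 348307 = \left(- \frac{26227}{50209} - \frac{182123}{216151}\right) + 348307 = - \frac{14813205984}{10852725559} + 348307 = \frac{3780065468072629}{10852725559}$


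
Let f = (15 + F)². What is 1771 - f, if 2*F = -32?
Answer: 1770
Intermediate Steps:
F = -16 (F = (½)*(-32) = -16)
f = 1 (f = (15 - 16)² = (-1)² = 1)
1771 - f = 1771 - 1*1 = 1771 - 1 = 1770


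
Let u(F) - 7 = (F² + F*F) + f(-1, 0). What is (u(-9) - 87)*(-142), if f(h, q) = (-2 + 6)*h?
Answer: -11076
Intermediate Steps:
f(h, q) = 4*h
u(F) = 3 + 2*F² (u(F) = 7 + ((F² + F*F) + 4*(-1)) = 7 + ((F² + F²) - 4) = 7 + (2*F² - 4) = 7 + (-4 + 2*F²) = 3 + 2*F²)
(u(-9) - 87)*(-142) = ((3 + 2*(-9)²) - 87)*(-142) = ((3 + 2*81) - 87)*(-142) = ((3 + 162) - 87)*(-142) = (165 - 87)*(-142) = 78*(-142) = -11076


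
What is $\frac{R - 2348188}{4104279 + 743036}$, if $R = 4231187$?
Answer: $\frac{1882999}{4847315} \approx 0.38846$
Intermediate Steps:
$\frac{R - 2348188}{4104279 + 743036} = \frac{4231187 - 2348188}{4104279 + 743036} = \frac{1882999}{4847315}$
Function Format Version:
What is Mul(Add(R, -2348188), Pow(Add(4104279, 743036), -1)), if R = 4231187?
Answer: Rational(1882999, 4847315) ≈ 0.38846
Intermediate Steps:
Mul(Add(R, -2348188), Pow(Add(4104279, 743036), -1)) = Mul(Add(4231187, -2348188), Pow(Add(4104279, 743036), -1)) = Mul(1882999, Pow(4847315, -1)) = Mul(1882999, Rational(1, 4847315)) = Rational(1882999, 4847315)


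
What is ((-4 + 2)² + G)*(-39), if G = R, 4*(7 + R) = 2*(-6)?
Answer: 234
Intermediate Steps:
R = -10 (R = -7 + (2*(-6))/4 = -7 + (¼)*(-12) = -7 - 3 = -10)
G = -10
((-4 + 2)² + G)*(-39) = ((-4 + 2)² - 10)*(-39) = ((-2)² - 10)*(-39) = (4 - 10)*(-39) = -6*(-39) = 234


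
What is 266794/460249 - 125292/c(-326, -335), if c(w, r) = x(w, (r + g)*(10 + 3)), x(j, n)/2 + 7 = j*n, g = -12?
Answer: 121169631624/225610838057 ≈ 0.53707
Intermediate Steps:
x(j, n) = -14 + 2*j*n (x(j, n) = -14 + 2*(j*n) = -14 + 2*j*n)
c(w, r) = -14 + 2*w*(-156 + 13*r) (c(w, r) = -14 + 2*w*((r - 12)*(10 + 3)) = -14 + 2*w*((-12 + r)*13) = -14 + 2*w*(-156 + 13*r))
266794/460249 - 125292/c(-326, -335) = 266794/460249 - 125292/(-14 + 26*(-326)*(-12 - 335)) = 266794*(1/460249) - 125292/(-14 + 26*(-326)*(-347)) = 266794/460249 - 125292/(-14 + 2941172) = 266794/460249 - 125292/2941158 = 266794/460249 - 125292*1/2941158 = 266794/460249 - 20882/490193 = 121169631624/225610838057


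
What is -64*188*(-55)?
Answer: 661760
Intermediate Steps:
-64*188*(-55) = -12032*(-55) = 661760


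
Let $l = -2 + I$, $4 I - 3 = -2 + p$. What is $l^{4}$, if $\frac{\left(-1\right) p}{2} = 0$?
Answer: $\frac{2401}{256} \approx 9.3789$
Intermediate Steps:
$p = 0$ ($p = \left(-2\right) 0 = 0$)
$I = \frac{1}{4}$ ($I = \frac{3}{4} + \frac{-2 + 0}{4} = \frac{3}{4} + \frac{1}{4} \left(-2\right) = \frac{3}{4} - \frac{1}{2} = \frac{1}{4} \approx 0.25$)
$l = - \frac{7}{4}$ ($l = -2 + \frac{1}{4} = - \frac{7}{4} \approx -1.75$)
$l^{4} = \left(- \frac{7}{4}\right)^{4} = \frac{2401}{256}$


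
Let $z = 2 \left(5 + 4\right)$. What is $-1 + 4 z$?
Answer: $71$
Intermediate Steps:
$z = 18$ ($z = 2 \cdot 9 = 18$)
$-1 + 4 z = -1 + 4 \cdot 18 = -1 + 72 = 71$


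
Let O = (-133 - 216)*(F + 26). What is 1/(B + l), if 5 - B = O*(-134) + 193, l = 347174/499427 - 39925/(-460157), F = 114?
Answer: -229814830039/1504695873318420399 ≈ -1.5273e-7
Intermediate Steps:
l = 179694169293/229814830039 (l = 347174*(1/499427) - 39925*(-1/460157) = 347174/499427 + 39925/460157 = 179694169293/229814830039 ≈ 0.78191)
O = -48860 (O = (-133 - 216)*(114 + 26) = -349*140 = -48860)
B = -6547428 (B = 5 - (-48860*(-134) + 193) = 5 - (6547240 + 193) = 5 - 1*6547433 = 5 - 6547433 = -6547428)
1/(B + l) = 1/(-6547428 + 179694169293/229814830039) = 1/(-1504695873318420399/229814830039) = -229814830039/1504695873318420399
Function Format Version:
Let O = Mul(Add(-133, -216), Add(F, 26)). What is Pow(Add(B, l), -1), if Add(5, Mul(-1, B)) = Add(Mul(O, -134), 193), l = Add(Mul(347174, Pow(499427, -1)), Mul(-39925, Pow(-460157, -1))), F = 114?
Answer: Rational(-229814830039, 1504695873318420399) ≈ -1.5273e-7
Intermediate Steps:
l = Rational(179694169293, 229814830039) (l = Add(Mul(347174, Rational(1, 499427)), Mul(-39925, Rational(-1, 460157))) = Add(Rational(347174, 499427), Rational(39925, 460157)) = Rational(179694169293, 229814830039) ≈ 0.78191)
O = -48860 (O = Mul(Add(-133, -216), Add(114, 26)) = Mul(-349, 140) = -48860)
B = -6547428 (B = Add(5, Mul(-1, Add(Mul(-48860, -134), 193))) = Add(5, Mul(-1, Add(6547240, 193))) = Add(5, Mul(-1, 6547433)) = Add(5, -6547433) = -6547428)
Pow(Add(B, l), -1) = Pow(Add(-6547428, Rational(179694169293, 229814830039)), -1) = Pow(Rational(-1504695873318420399, 229814830039), -1) = Rational(-229814830039, 1504695873318420399)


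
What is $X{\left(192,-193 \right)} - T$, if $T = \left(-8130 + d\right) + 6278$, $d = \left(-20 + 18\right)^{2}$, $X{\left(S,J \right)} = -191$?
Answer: $1657$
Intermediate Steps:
$d = 4$ ($d = \left(-2\right)^{2} = 4$)
$T = -1848$ ($T = \left(-8130 + 4\right) + 6278 = -8126 + 6278 = -1848$)
$X{\left(192,-193 \right)} - T = -191 - -1848 = -191 + 1848 = 1657$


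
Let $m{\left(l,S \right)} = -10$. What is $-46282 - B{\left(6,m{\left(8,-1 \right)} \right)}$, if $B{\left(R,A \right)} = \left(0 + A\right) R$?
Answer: $-46222$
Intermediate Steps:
$B{\left(R,A \right)} = A R$
$-46282 - B{\left(6,m{\left(8,-1 \right)} \right)} = -46282 - \left(-10\right) 6 = -46282 - -60 = -46282 + 60 = -46222$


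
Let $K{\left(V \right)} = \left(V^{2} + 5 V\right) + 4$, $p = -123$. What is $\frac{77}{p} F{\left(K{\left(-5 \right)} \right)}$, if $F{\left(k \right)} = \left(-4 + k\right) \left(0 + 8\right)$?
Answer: $0$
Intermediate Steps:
$K{\left(V \right)} = 4 + V^{2} + 5 V$
$F{\left(k \right)} = -32 + 8 k$ ($F{\left(k \right)} = \left(-4 + k\right) 8 = -32 + 8 k$)
$\frac{77}{p} F{\left(K{\left(-5 \right)} \right)} = \frac{77}{-123} \left(-32 + 8 \left(4 + \left(-5\right)^{2} + 5 \left(-5\right)\right)\right) = 77 \left(- \frac{1}{123}\right) \left(-32 + 8 \left(4 + 25 - 25\right)\right) = - \frac{77 \left(-32 + 8 \cdot 4\right)}{123} = - \frac{77 \left(-32 + 32\right)}{123} = \left(- \frac{77}{123}\right) 0 = 0$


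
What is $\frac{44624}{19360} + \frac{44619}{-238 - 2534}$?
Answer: $- \frac{700877}{50820} \approx -13.791$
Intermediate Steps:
$\frac{44624}{19360} + \frac{44619}{-238 - 2534} = 44624 \cdot \frac{1}{19360} + \frac{44619}{-238 - 2534} = \frac{2789}{1210} + \frac{44619}{-2772} = \frac{2789}{1210} + 44619 \left(- \frac{1}{2772}\right) = \frac{2789}{1210} - \frac{14873}{924} = - \frac{700877}{50820}$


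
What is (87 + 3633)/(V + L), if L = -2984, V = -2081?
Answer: -744/1013 ≈ -0.73445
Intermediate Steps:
(87 + 3633)/(V + L) = (87 + 3633)/(-2081 - 2984) = 3720/(-5065) = 3720*(-1/5065) = -744/1013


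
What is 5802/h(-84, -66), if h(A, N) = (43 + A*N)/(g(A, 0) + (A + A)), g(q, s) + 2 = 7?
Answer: -945726/5587 ≈ -169.27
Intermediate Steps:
g(q, s) = 5 (g(q, s) = -2 + 7 = 5)
h(A, N) = (43 + A*N)/(5 + 2*A) (h(A, N) = (43 + A*N)/(5 + (A + A)) = (43 + A*N)/(5 + 2*A))
5802/h(-84, -66) = 5802/(((43 - 84*(-66))/(5 + 2*(-84)))) = 5802/(((43 + 5544)/(5 - 168))) = 5802/((5587/(-163))) = 5802/((-1/163*5587)) = 5802/(-5587/163) = 5802*(-163/5587) = -945726/5587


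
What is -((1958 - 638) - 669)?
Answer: -651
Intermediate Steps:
-((1958 - 638) - 669) = -(1320 - 669) = -1*651 = -651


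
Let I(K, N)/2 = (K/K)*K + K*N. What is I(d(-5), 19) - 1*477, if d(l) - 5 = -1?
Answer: -317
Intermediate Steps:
d(l) = 4 (d(l) = 5 - 1 = 4)
I(K, N) = 2*K + 2*K*N (I(K, N) = 2*((K/K)*K + K*N) = 2*(1*K + K*N) = 2*(K + K*N) = 2*K + 2*K*N)
I(d(-5), 19) - 1*477 = 2*4*(1 + 19) - 1*477 = 2*4*20 - 477 = 160 - 477 = -317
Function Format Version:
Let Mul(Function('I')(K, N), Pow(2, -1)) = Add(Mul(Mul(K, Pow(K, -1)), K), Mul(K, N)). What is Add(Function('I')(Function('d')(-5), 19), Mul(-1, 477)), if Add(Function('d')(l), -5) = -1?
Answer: -317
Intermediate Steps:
Function('d')(l) = 4 (Function('d')(l) = Add(5, -1) = 4)
Function('I')(K, N) = Add(Mul(2, K), Mul(2, K, N)) (Function('I')(K, N) = Mul(2, Add(Mul(Mul(K, Pow(K, -1)), K), Mul(K, N))) = Mul(2, Add(Mul(1, K), Mul(K, N))) = Mul(2, Add(K, Mul(K, N))) = Add(Mul(2, K), Mul(2, K, N)))
Add(Function('I')(Function('d')(-5), 19), Mul(-1, 477)) = Add(Mul(2, 4, Add(1, 19)), Mul(-1, 477)) = Add(Mul(2, 4, 20), -477) = Add(160, -477) = -317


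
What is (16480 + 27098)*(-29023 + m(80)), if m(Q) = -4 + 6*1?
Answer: -1264677138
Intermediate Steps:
m(Q) = 2 (m(Q) = -4 + 6 = 2)
(16480 + 27098)*(-29023 + m(80)) = (16480 + 27098)*(-29023 + 2) = 43578*(-29021) = -1264677138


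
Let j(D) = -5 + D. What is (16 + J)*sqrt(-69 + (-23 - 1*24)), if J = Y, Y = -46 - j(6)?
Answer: -62*I*sqrt(29) ≈ -333.88*I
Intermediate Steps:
Y = -47 (Y = -46 - (-5 + 6) = -46 - 1*1 = -46 - 1 = -47)
J = -47
(16 + J)*sqrt(-69 + (-23 - 1*24)) = (16 - 47)*sqrt(-69 + (-23 - 1*24)) = -31*sqrt(-69 + (-23 - 24)) = -31*sqrt(-69 - 47) = -62*I*sqrt(29)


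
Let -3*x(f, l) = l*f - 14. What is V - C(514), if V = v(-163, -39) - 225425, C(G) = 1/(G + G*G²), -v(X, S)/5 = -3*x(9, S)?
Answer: -30364266888801/135797258 ≈ -2.2360e+5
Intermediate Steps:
x(f, l) = 14/3 - f*l/3 (x(f, l) = -(l*f - 14)/3 = -(f*l - 14)/3 = -(-14 + f*l)/3 = 14/3 - f*l/3)
v(X, S) = 70 - 45*S (v(X, S) = -(-15)*(14/3 - ⅓*9*S) = -(-15)*(14/3 - 3*S) = -5*(-14 + 9*S) = 70 - 45*S)
C(G) = 1/(G + G³)
V = -223600 (V = (70 - 45*(-39)) - 225425 = (70 + 1755) - 225425 = 1825 - 225425 = -223600)
V - C(514) = -223600 - 1/(514 + 514³) = -223600 - 1/(514 + 135796744) = -223600 - 1/135797258 = -30364266888801/135797258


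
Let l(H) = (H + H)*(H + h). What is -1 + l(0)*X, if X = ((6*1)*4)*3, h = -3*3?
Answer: -1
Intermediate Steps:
h = -9
l(H) = 2*H*(-9 + H) (l(H) = (H + H)*(H - 9) = (2*H)*(-9 + H) = 2*H*(-9 + H))
X = 72 (X = (6*4)*3 = 24*3 = 72)
-1 + l(0)*X = -1 + (2*0*(-9 + 0))*72 = -1 + (2*0*(-9))*72 = -1 + 0*72 = -1 + 0 = -1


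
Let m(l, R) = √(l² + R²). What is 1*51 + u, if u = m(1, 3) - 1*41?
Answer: 10 + √10 ≈ 13.162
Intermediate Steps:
m(l, R) = √(R² + l²)
u = -41 + √10 (u = √(3² + 1²) - 1*41 = √(9 + 1) - 41 = √10 - 41 = -41 + √10 ≈ -37.838)
1*51 + u = 1*51 + (-41 + √10) = 51 + (-41 + √10) = 10 + √10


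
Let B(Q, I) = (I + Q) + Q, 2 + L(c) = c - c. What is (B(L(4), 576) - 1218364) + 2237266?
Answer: 1019474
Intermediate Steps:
L(c) = -2 (L(c) = -2 + (c - c) = -2 + 0 = -2)
B(Q, I) = I + 2*Q
(B(L(4), 576) - 1218364) + 2237266 = ((576 + 2*(-2)) - 1218364) + 2237266 = ((576 - 4) - 1218364) + 2237266 = (572 - 1218364) + 2237266 = -1217792 + 2237266 = 1019474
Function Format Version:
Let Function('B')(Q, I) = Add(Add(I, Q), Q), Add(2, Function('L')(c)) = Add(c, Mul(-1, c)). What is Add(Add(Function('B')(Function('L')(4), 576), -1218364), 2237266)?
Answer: 1019474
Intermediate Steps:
Function('L')(c) = -2 (Function('L')(c) = Add(-2, Add(c, Mul(-1, c))) = Add(-2, 0) = -2)
Function('B')(Q, I) = Add(I, Mul(2, Q))
Add(Add(Function('B')(Function('L')(4), 576), -1218364), 2237266) = Add(Add(Add(576, Mul(2, -2)), -1218364), 2237266) = Add(Add(Add(576, -4), -1218364), 2237266) = Add(Add(572, -1218364), 2237266) = Add(-1217792, 2237266) = 1019474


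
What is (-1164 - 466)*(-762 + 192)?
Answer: 929100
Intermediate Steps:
(-1164 - 466)*(-762 + 192) = -1630*(-570) = 929100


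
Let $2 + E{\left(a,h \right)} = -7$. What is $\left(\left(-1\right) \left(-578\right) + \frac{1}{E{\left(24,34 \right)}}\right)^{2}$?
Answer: $\frac{27050401}{81} \approx 3.3396 \cdot 10^{5}$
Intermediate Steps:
$E{\left(a,h \right)} = -9$ ($E{\left(a,h \right)} = -2 - 7 = -9$)
$\left(\left(-1\right) \left(-578\right) + \frac{1}{E{\left(24,34 \right)}}\right)^{2} = \left(\left(-1\right) \left(-578\right) + \frac{1}{-9}\right)^{2} = \left(578 - \frac{1}{9}\right)^{2} = \left(\frac{5201}{9}\right)^{2} = \frac{27050401}{81}$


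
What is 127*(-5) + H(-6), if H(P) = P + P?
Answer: -647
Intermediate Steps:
H(P) = 2*P
127*(-5) + H(-6) = 127*(-5) + 2*(-6) = -635 - 12 = -647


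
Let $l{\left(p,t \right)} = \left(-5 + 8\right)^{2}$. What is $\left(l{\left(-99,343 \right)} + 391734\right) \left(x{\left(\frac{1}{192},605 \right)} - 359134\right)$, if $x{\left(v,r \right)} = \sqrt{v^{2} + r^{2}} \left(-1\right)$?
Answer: $-140688230562 - \frac{130581 \sqrt{13493145601}}{64} \approx -1.4093 \cdot 10^{11}$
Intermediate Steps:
$l{\left(p,t \right)} = 9$ ($l{\left(p,t \right)} = 3^{2} = 9$)
$x{\left(v,r \right)} = - \sqrt{r^{2} + v^{2}}$ ($x{\left(v,r \right)} = \sqrt{r^{2} + v^{2}} \left(-1\right) = - \sqrt{r^{2} + v^{2}}$)
$\left(l{\left(-99,343 \right)} + 391734\right) \left(x{\left(\frac{1}{192},605 \right)} - 359134\right) = \left(9 + 391734\right) \left(- \sqrt{605^{2} + \left(\frac{1}{192}\right)^{2}} - 359134\right) = 391743 \left(- \sqrt{366025 + \left(\frac{1}{192}\right)^{2}} - 359134\right) = 391743 \left(- \sqrt{366025 + \frac{1}{36864}} - 359134\right) = 391743 \left(- \sqrt{\frac{13493145601}{36864}} - 359134\right) = 391743 \left(- \frac{\sqrt{13493145601}}{192} - 359134\right) = 391743 \left(-359134 - \frac{\sqrt{13493145601}}{192}\right) = -140688230562 - \frac{130581 \sqrt{13493145601}}{64}$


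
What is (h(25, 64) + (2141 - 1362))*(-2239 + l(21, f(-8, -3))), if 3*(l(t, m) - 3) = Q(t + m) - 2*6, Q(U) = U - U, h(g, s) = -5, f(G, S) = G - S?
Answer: -1733760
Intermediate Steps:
Q(U) = 0
l(t, m) = -1 (l(t, m) = 3 + (0 - 2*6)/3 = 3 + (0 - 12)/3 = 3 + (1/3)*(-12) = 3 - 4 = -1)
(h(25, 64) + (2141 - 1362))*(-2239 + l(21, f(-8, -3))) = (-5 + (2141 - 1362))*(-2239 - 1) = (-5 + 779)*(-2240) = 774*(-2240) = -1733760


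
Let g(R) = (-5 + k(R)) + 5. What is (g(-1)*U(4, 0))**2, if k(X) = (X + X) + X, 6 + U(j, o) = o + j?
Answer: 36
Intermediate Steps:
U(j, o) = -6 + j + o (U(j, o) = -6 + (o + j) = -6 + (j + o) = -6 + j + o)
k(X) = 3*X (k(X) = 2*X + X = 3*X)
g(R) = 3*R (g(R) = (-5 + 3*R) + 5 = 3*R)
(g(-1)*U(4, 0))**2 = ((3*(-1))*(-6 + 4 + 0))**2 = (-3*(-2))**2 = 6**2 = 36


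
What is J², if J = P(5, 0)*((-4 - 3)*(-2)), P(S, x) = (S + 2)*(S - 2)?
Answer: 86436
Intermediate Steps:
P(S, x) = (-2 + S)*(2 + S) (P(S, x) = (2 + S)*(-2 + S) = (-2 + S)*(2 + S))
J = 294 (J = (-4 + 5²)*((-4 - 3)*(-2)) = (-4 + 25)*(-7*(-2)) = 21*14 = 294)
J² = 294² = 86436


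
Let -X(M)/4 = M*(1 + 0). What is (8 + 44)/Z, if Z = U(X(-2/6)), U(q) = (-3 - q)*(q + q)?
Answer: -9/2 ≈ -4.5000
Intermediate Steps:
X(M) = -4*M (X(M) = -4*M*(1 + 0) = -4*M)
U(q) = 2*q*(-3 - q) (U(q) = (-3 - q)*(2*q) = 2*q*(-3 - q))
Z = -104/9 (Z = -2*(-(-8)/6)*(3 - (-8)/6) = -2*(-4*(-1/3))*(3 - 4*(-1/3)) = -2*4/3*(3 + 4/3) = -2*4/3*13/3 = -104/9 ≈ -11.556)
(8 + 44)/Z = (8 + 44)/(-104/9) = -9/104*52 = -9/2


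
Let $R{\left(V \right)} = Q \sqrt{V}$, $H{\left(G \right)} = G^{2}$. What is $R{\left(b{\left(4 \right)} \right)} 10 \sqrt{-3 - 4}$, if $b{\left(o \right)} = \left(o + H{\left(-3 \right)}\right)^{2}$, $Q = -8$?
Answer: $- 1040 i \sqrt{7} \approx - 2751.6 i$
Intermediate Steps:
$b{\left(o \right)} = \left(9 + o\right)^{2}$ ($b{\left(o \right)} = \left(o + \left(-3\right)^{2}\right)^{2} = \left(o + 9\right)^{2} = \left(9 + o\right)^{2}$)
$R{\left(V \right)} = - 8 \sqrt{V}$
$R{\left(b{\left(4 \right)} \right)} 10 \sqrt{-3 - 4} = - 8 \sqrt{\left(9 + 4\right)^{2}} \cdot 10 \sqrt{-3 - 4} = - 8 \sqrt{13^{2}} \cdot 10 \sqrt{-7} = - 8 \sqrt{169} \cdot 10 i \sqrt{7} = \left(-8\right) 13 \cdot 10 i \sqrt{7} = - 104 \cdot 10 i \sqrt{7} = - 1040 i \sqrt{7}$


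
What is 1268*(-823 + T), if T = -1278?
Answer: -2664068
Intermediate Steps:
1268*(-823 + T) = 1268*(-823 - 1278) = 1268*(-2101) = -2664068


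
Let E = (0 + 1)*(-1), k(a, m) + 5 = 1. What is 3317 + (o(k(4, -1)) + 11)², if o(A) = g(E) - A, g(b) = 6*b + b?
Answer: 3381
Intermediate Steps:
k(a, m) = -4 (k(a, m) = -5 + 1 = -4)
E = -1 (E = 1*(-1) = -1)
g(b) = 7*b
o(A) = -7 - A (o(A) = 7*(-1) - A = -7 - A)
3317 + (o(k(4, -1)) + 11)² = 3317 + ((-7 - 1*(-4)) + 11)² = 3317 + ((-7 + 4) + 11)² = 3317 + (-3 + 11)² = 3317 + 8² = 3317 + 64 = 3381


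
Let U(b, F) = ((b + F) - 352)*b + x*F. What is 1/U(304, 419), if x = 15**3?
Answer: 1/1526909 ≈ 6.5492e-7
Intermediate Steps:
x = 3375
U(b, F) = 3375*F + b*(-352 + F + b) (U(b, F) = ((b + F) - 352)*b + 3375*F = ((F + b) - 352)*b + 3375*F = (-352 + F + b)*b + 3375*F = b*(-352 + F + b) + 3375*F = 3375*F + b*(-352 + F + b))
1/U(304, 419) = 1/(304**2 - 352*304 + 3375*419 + 419*304) = 1/(92416 - 107008 + 1414125 + 127376) = 1/1526909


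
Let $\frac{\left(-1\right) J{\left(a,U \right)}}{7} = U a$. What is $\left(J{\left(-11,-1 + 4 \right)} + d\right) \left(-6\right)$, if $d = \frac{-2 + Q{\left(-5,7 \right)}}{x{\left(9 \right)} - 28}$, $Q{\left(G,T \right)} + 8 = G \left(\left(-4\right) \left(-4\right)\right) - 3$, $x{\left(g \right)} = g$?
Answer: $- \frac{26892}{19} \approx -1415.4$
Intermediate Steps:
$Q{\left(G,T \right)} = -11 + 16 G$ ($Q{\left(G,T \right)} = -8 + \left(G \left(\left(-4\right) \left(-4\right)\right) - 3\right) = -8 + \left(G 16 - 3\right) = -8 + \left(16 G - 3\right) = -8 + \left(-3 + 16 G\right) = -11 + 16 G$)
$d = \frac{93}{19}$ ($d = \frac{-2 + \left(-11 + 16 \left(-5\right)\right)}{9 - 28} = \frac{-2 - 91}{-19} = \left(-2 - 91\right) \left(- \frac{1}{19}\right) = \left(-93\right) \left(- \frac{1}{19}\right) = \frac{93}{19} \approx 4.8947$)
$J{\left(a,U \right)} = - 7 U a$
$\left(J{\left(-11,-1 + 4 \right)} + d\right) \left(-6\right) = \left(\left(-7\right) \left(-1 + 4\right) \left(-11\right) + \frac{93}{19}\right) \left(-6\right) = \left(\left(-7\right) 3 \left(-11\right) + \frac{93}{19}\right) \left(-6\right) = \left(231 + \frac{93}{19}\right) \left(-6\right) = \frac{4482}{19} \left(-6\right) = - \frac{26892}{19}$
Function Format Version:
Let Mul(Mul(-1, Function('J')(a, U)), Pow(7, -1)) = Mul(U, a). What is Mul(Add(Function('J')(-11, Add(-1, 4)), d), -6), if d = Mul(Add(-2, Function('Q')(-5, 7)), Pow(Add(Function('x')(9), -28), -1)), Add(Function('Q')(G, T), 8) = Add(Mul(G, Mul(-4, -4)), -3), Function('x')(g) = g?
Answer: Rational(-26892, 19) ≈ -1415.4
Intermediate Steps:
Function('Q')(G, T) = Add(-11, Mul(16, G)) (Function('Q')(G, T) = Add(-8, Add(Mul(G, Mul(-4, -4)), -3)) = Add(-8, Add(Mul(G, 16), -3)) = Add(-8, Add(Mul(16, G), -3)) = Add(-8, Add(-3, Mul(16, G))) = Add(-11, Mul(16, G)))
d = Rational(93, 19) (d = Mul(Add(-2, Add(-11, Mul(16, -5))), Pow(Add(9, -28), -1)) = Mul(Add(-2, Add(-11, -80)), Pow(-19, -1)) = Mul(Add(-2, -91), Rational(-1, 19)) = Mul(-93, Rational(-1, 19)) = Rational(93, 19) ≈ 4.8947)
Function('J')(a, U) = Mul(-7, U, a) (Function('J')(a, U) = Mul(-7, Mul(U, a)) = Mul(-7, U, a))
Mul(Add(Function('J')(-11, Add(-1, 4)), d), -6) = Mul(Add(Mul(-7, Add(-1, 4), -11), Rational(93, 19)), -6) = Mul(Add(Mul(-7, 3, -11), Rational(93, 19)), -6) = Mul(Add(231, Rational(93, 19)), -6) = Mul(Rational(4482, 19), -6) = Rational(-26892, 19)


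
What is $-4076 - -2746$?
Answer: $-1330$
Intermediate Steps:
$-4076 - -2746 = -4076 + 2746 = -1330$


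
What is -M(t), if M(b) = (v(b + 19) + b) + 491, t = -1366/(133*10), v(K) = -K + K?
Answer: -325832/665 ≈ -489.97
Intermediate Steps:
v(K) = 0
t = -683/665 (t = -1366/1330 = -1366*1/1330 = -683/665 ≈ -1.0271)
M(b) = 491 + b (M(b) = (0 + b) + 491 = b + 491 = 491 + b)
-M(t) = -(491 - 683/665) = -1*325832/665 = -325832/665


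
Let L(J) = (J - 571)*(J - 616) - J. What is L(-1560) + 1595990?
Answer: 6234606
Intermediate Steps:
L(J) = -J + (-616 + J)*(-571 + J) (L(J) = (-571 + J)*(-616 + J) - J = (-616 + J)*(-571 + J) - J = -J + (-616 + J)*(-571 + J))
L(-1560) + 1595990 = (351736 + (-1560)**2 - 1188*(-1560)) + 1595990 = (351736 + 2433600 + 1853280) + 1595990 = 4638616 + 1595990 = 6234606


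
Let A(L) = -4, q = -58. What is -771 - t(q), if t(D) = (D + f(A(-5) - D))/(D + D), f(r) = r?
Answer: -22360/29 ≈ -771.03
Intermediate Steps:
t(D) = -2/D (t(D) = (D + (-4 - D))/(D + D) = -4*1/(2*D) = -2/D)
-771 - t(q) = -771 - (-2)/(-58) = -771 - (-2)*(-1)/58 = -771 - 1*1/29 = -771 - 1/29 = -22360/29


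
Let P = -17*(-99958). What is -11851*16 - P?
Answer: -1888902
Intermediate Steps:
P = 1699286
-11851*16 - P = -11851*16 - 1*1699286 = -189616 - 1699286 = -1888902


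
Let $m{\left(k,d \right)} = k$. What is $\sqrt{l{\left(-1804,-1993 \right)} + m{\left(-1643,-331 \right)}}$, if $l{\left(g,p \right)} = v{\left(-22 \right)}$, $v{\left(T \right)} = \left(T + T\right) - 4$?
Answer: $i \sqrt{1691} \approx 41.122 i$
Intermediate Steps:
$v{\left(T \right)} = -4 + 2 T$ ($v{\left(T \right)} = 2 T - 4 = -4 + 2 T$)
$l{\left(g,p \right)} = -48$ ($l{\left(g,p \right)} = -4 + 2 \left(-22\right) = -4 - 44 = -48$)
$\sqrt{l{\left(-1804,-1993 \right)} + m{\left(-1643,-331 \right)}} = \sqrt{-48 - 1643} = \sqrt{-1691} = i \sqrt{1691}$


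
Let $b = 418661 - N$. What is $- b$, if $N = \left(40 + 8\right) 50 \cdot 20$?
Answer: $-370661$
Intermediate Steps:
$N = 48000$ ($N = 48 \cdot 50 \cdot 20 = 2400 \cdot 20 = 48000$)
$b = 370661$ ($b = 418661 - 48000 = 370661$)
$- b = \left(-1\right) 370661 = -370661$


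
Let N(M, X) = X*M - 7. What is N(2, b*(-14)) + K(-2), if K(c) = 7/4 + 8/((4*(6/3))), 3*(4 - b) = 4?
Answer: -947/12 ≈ -78.917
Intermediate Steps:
b = 8/3 (b = 4 - ⅓*4 = 4 - 4/3 = 8/3 ≈ 2.6667)
K(c) = 11/4 (K(c) = 7*(¼) + 8/((4*(6*(⅓)))) = 7/4 + 8/((4*2)) = 7/4 + 8/8 = 7/4 + 8*(⅛) = 7/4 + 1 = 11/4)
N(M, X) = -7 + M*X (N(M, X) = M*X - 7 = -7 + M*X)
N(2, b*(-14)) + K(-2) = (-7 + 2*((8/3)*(-14))) + 11/4 = (-7 + 2*(-112/3)) + 11/4 = (-7 - 224/3) + 11/4 = -245/3 + 11/4 = -947/12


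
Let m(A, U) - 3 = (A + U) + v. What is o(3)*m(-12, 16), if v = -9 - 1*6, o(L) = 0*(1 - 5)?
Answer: 0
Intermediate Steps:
o(L) = 0 (o(L) = 0*(-4) = 0)
v = -15 (v = -9 - 6 = -15)
m(A, U) = -12 + A + U (m(A, U) = 3 + ((A + U) - 15) = 3 + (-15 + A + U) = -12 + A + U)
o(3)*m(-12, 16) = 0*(-12 - 12 + 16) = 0*(-8) = 0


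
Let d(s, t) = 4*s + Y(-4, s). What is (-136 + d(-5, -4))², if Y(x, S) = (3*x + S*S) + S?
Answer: 21904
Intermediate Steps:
Y(x, S) = S + S² + 3*x (Y(x, S) = (3*x + S²) + S = (S² + 3*x) + S = S + S² + 3*x)
d(s, t) = -12 + s² + 5*s (d(s, t) = 4*s + (s + s² + 3*(-4)) = 4*s + (s + s² - 12) = 4*s + (-12 + s + s²) = -12 + s² + 5*s)
(-136 + d(-5, -4))² = (-136 + (-12 + (-5)² + 5*(-5)))² = (-136 + (-12 + 25 - 25))² = (-136 - 12)² = (-148)² = 21904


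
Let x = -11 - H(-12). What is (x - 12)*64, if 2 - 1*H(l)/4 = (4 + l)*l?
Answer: 22592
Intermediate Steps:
H(l) = 8 - 4*l*(4 + l) (H(l) = 8 - 4*(4 + l)*l = 8 - 4*l*(4 + l))
x = 365 (x = -11 - (8 - 16*(-12) - 4*(-12)²) = -11 - (8 + 192 - 4*144) = -11 - (8 + 192 - 576) = -11 - 1*(-376) = -11 + 376 = 365)
(x - 12)*64 = (365 - 12)*64 = 353*64 = 22592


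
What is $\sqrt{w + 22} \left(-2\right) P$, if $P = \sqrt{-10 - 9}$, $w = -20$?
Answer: $- 2 i \sqrt{38} \approx - 12.329 i$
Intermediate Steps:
$P = i \sqrt{19}$ ($P = \sqrt{-19} = i \sqrt{19} \approx 4.3589 i$)
$\sqrt{w + 22} \left(-2\right) P = \sqrt{-20 + 22} \left(-2\right) i \sqrt{19} = \sqrt{2} \left(-2\right) i \sqrt{19} = - 2 \sqrt{2} i \sqrt{19} = - 2 i \sqrt{38}$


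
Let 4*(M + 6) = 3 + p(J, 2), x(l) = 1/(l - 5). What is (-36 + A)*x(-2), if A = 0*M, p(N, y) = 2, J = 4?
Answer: 36/7 ≈ 5.1429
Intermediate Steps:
x(l) = 1/(-5 + l)
M = -19/4 (M = -6 + (3 + 2)/4 = -6 + (¼)*5 = -6 + 5/4 = -19/4 ≈ -4.7500)
A = 0 (A = 0*(-19/4) = 0)
(-36 + A)*x(-2) = (-36 + 0)/(-5 - 2) = -36/(-7) = -36*(-⅐) = 36/7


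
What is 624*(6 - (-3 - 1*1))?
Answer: 6240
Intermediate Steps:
624*(6 - (-3 - 1*1)) = 624*(6 - (-3 - 1)) = 624*(6 - 1*(-4)) = 624*(6 + 4) = 624*10 = 6240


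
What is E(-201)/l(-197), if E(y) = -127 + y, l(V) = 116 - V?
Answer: -328/313 ≈ -1.0479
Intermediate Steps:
E(-201)/l(-197) = (-127 - 201)/(116 - 1*(-197)) = -328/(116 + 197) = -328/313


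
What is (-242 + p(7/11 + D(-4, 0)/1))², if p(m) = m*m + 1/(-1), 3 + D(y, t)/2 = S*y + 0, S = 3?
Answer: 5613905476/14641 ≈ 3.8344e+5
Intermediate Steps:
D(y, t) = -6 + 6*y (D(y, t) = -6 + 2*(3*y + 0) = -6 + 2*(3*y) = -6 + 6*y)
p(m) = -1 + m² (p(m) = m² - 1 = -1 + m²)
(-242 + p(7/11 + D(-4, 0)/1))² = (-242 + (-1 + (7/11 + (-6 + 6*(-4))/1)²))² = (-242 + (-1 + (7*(1/11) + (-6 - 24)*1)²))² = (-242 + (-1 + (7/11 - 30*1)²))² = (-242 + (-1 + (7/11 - 30)²))² = (-242 + (-1 + (-323/11)²))² = (-242 + (-1 + 104329/121))² = (-242 + 104208/121)² = (74926/121)² = 5613905476/14641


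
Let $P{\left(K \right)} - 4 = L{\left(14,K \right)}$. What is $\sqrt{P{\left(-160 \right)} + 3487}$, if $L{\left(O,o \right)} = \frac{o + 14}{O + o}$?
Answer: $6 \sqrt{97} \approx 59.093$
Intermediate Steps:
$L{\left(O,o \right)} = \frac{14 + o}{O + o}$
$P{\left(K \right)} = 5$ ($P{\left(K \right)} = 4 + \frac{14 + K}{14 + K} = 4 + 1 = 5$)
$\sqrt{P{\left(-160 \right)} + 3487} = \sqrt{5 + 3487} = \sqrt{3492} = 6 \sqrt{97}$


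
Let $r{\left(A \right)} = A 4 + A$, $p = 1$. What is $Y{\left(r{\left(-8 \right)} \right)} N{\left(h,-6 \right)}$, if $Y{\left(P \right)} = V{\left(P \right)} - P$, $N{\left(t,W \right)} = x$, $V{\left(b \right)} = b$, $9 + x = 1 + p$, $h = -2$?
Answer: $0$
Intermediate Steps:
$r{\left(A \right)} = 5 A$ ($r{\left(A \right)} = 4 A + A = 5 A$)
$x = -7$ ($x = -9 + \left(1 + 1\right) = -9 + 2 = -7$)
$N{\left(t,W \right)} = -7$
$Y{\left(P \right)} = 0$ ($Y{\left(P \right)} = P - P = 0$)
$Y{\left(r{\left(-8 \right)} \right)} N{\left(h,-6 \right)} = 0 \left(-7\right) = 0$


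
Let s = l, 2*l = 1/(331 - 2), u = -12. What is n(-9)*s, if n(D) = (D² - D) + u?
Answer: 39/329 ≈ 0.11854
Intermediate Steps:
n(D) = -12 + D² - D (n(D) = (D² - D) - 12 = -12 + D² - D)
l = 1/658 (l = 1/(2*(331 - 2)) = (½)/329 = (½)*(1/329) = 1/658 ≈ 0.0015198)
s = 1/658 ≈ 0.0015198
n(-9)*s = (-12 + (-9)² - 1*(-9))*(1/658) = (-12 + 81 + 9)*(1/658) = 78*(1/658) = 39/329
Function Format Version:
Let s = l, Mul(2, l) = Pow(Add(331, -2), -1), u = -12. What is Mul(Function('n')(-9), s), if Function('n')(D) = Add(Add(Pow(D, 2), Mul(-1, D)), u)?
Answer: Rational(39, 329) ≈ 0.11854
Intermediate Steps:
Function('n')(D) = Add(-12, Pow(D, 2), Mul(-1, D)) (Function('n')(D) = Add(Add(Pow(D, 2), Mul(-1, D)), -12) = Add(-12, Pow(D, 2), Mul(-1, D)))
l = Rational(1, 658) (l = Mul(Rational(1, 2), Pow(Add(331, -2), -1)) = Mul(Rational(1, 2), Pow(329, -1)) = Mul(Rational(1, 2), Rational(1, 329)) = Rational(1, 658) ≈ 0.0015198)
s = Rational(1, 658) ≈ 0.0015198
Mul(Function('n')(-9), s) = Mul(Add(-12, Pow(-9, 2), Mul(-1, -9)), Rational(1, 658)) = Mul(Add(-12, 81, 9), Rational(1, 658)) = Mul(78, Rational(1, 658)) = Rational(39, 329)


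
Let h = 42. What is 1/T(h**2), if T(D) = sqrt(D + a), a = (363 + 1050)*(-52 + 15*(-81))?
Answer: -I*sqrt(198723)/596169 ≈ -0.00074775*I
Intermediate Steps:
a = -1790271 (a = 1413*(-52 - 1215) = 1413*(-1267) = -1790271)
T(D) = sqrt(-1790271 + D) (T(D) = sqrt(D - 1790271) = sqrt(-1790271 + D))
1/T(h**2) = 1/(sqrt(-1790271 + 42**2)) = 1/(sqrt(-1790271 + 1764)) = 1/(sqrt(-1788507)) = 1/(3*I*sqrt(198723)) = -I*sqrt(198723)/596169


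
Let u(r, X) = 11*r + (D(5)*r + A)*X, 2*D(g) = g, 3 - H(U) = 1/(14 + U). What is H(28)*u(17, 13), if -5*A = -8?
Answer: 190075/84 ≈ 2262.8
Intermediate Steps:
A = 8/5 (A = -⅕*(-8) = 8/5 ≈ 1.6000)
H(U) = 3 - 1/(14 + U)
D(g) = g/2
u(r, X) = 11*r + X*(8/5 + 5*r/2) (u(r, X) = 11*r + (((½)*5)*r + 8/5)*X = 11*r + (5*r/2 + 8/5)*X = 11*r + (8/5 + 5*r/2)*X = 11*r + X*(8/5 + 5*r/2))
H(28)*u(17, 13) = ((41 + 3*28)/(14 + 28))*(11*17 + (8/5)*13 + (5/2)*13*17) = ((41 + 84)/42)*(187 + 104/5 + 1105/2) = ((1/42)*125)*(7603/10) = (125/42)*(7603/10) = 190075/84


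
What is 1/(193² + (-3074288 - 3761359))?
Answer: -1/6798398 ≈ -1.4709e-7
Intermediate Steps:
1/(193² + (-3074288 - 3761359)) = 1/(37249 - 6835647) = 1/(-6798398) = -1/6798398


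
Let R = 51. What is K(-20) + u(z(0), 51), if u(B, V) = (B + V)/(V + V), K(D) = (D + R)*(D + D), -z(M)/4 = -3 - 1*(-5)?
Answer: -126437/102 ≈ -1239.6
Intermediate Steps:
z(M) = -8 (z(M) = -4*(-3 - 1*(-5)) = -4*(-3 + 5) = -4*2 = -8)
K(D) = 2*D*(51 + D) (K(D) = (D + 51)*(D + D) = (51 + D)*(2*D) = 2*D*(51 + D))
u(B, V) = (B + V)/(2*V) (u(B, V) = (B + V)/((2*V)) = (B + V)*(1/(2*V)) = (B + V)/(2*V))
K(-20) + u(z(0), 51) = 2*(-20)*(51 - 20) + (½)*(-8 + 51)/51 = 2*(-20)*31 + (½)*(1/51)*43 = -1240 + 43/102 = -126437/102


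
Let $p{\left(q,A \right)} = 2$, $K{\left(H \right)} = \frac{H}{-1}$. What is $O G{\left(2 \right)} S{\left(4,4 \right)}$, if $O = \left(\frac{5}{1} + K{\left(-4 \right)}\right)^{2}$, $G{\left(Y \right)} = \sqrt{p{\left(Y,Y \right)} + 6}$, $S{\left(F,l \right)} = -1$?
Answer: $- 162 \sqrt{2} \approx -229.1$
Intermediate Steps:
$K{\left(H \right)} = - H$ ($K{\left(H \right)} = H \left(-1\right) = - H$)
$G{\left(Y \right)} = 2 \sqrt{2}$ ($G{\left(Y \right)} = \sqrt{2 + 6} = \sqrt{8} = 2 \sqrt{2}$)
$O = 81$ ($O = \left(\frac{5}{1} - -4\right)^{2} = \left(5 \cdot 1 + 4\right)^{2} = \left(5 + 4\right)^{2} = 9^{2} = 81$)
$O G{\left(2 \right)} S{\left(4,4 \right)} = 81 \cdot 2 \sqrt{2} \left(-1\right) = 162 \sqrt{2} \left(-1\right) = - 162 \sqrt{2}$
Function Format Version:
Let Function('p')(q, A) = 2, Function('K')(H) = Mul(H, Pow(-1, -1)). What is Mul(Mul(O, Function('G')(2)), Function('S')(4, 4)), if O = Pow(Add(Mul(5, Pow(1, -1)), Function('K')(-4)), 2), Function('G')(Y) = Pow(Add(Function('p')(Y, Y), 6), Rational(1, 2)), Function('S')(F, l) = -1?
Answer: Mul(-162, Pow(2, Rational(1, 2))) ≈ -229.10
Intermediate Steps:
Function('K')(H) = Mul(-1, H) (Function('K')(H) = Mul(H, -1) = Mul(-1, H))
Function('G')(Y) = Mul(2, Pow(2, Rational(1, 2))) (Function('G')(Y) = Pow(Add(2, 6), Rational(1, 2)) = Pow(8, Rational(1, 2)) = Mul(2, Pow(2, Rational(1, 2))))
O = 81 (O = Pow(Add(Mul(5, Pow(1, -1)), Mul(-1, -4)), 2) = Pow(Add(Mul(5, 1), 4), 2) = Pow(Add(5, 4), 2) = Pow(9, 2) = 81)
Mul(Mul(O, Function('G')(2)), Function('S')(4, 4)) = Mul(Mul(81, Mul(2, Pow(2, Rational(1, 2)))), -1) = Mul(Mul(162, Pow(2, Rational(1, 2))), -1) = Mul(-162, Pow(2, Rational(1, 2)))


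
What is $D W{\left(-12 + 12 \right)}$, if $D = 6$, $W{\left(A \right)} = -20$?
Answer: $-120$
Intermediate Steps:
$D W{\left(-12 + 12 \right)} = 6 \left(-20\right) = -120$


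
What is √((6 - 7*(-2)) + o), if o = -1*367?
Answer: I*√347 ≈ 18.628*I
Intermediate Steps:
o = -367
√((6 - 7*(-2)) + o) = √((6 - 7*(-2)) - 367) = √((6 + 14) - 367) = √(20 - 367) = √(-347) = I*√347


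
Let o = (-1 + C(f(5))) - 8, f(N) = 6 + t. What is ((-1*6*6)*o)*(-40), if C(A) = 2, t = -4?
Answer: -10080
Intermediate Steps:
f(N) = 2 (f(N) = 6 - 4 = 2)
o = -7 (o = (-1 + 2) - 8 = 1 - 8 = -7)
((-1*6*6)*o)*(-40) = ((-1*6*6)*(-7))*(-40) = (-6*6*(-7))*(-40) = -36*(-7)*(-40) = 252*(-40) = -10080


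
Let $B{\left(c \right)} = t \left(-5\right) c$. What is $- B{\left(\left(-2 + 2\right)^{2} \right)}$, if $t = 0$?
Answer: $0$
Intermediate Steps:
$B{\left(c \right)} = 0$ ($B{\left(c \right)} = 0 \left(-5\right) c = 0 c = 0$)
$- B{\left(\left(-2 + 2\right)^{2} \right)} = \left(-1\right) 0 = 0$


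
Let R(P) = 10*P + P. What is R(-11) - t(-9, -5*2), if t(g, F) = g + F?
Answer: -102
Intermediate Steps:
R(P) = 11*P
t(g, F) = F + g
R(-11) - t(-9, -5*2) = 11*(-11) - (-5*2 - 9) = -121 - (-10 - 9) = -121 - 1*(-19) = -121 + 19 = -102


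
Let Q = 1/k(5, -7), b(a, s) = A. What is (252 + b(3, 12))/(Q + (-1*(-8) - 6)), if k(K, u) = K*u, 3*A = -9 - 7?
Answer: 25900/207 ≈ 125.12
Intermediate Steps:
A = -16/3 (A = (-9 - 7)/3 = (1/3)*(-16) = -16/3 ≈ -5.3333)
b(a, s) = -16/3
Q = -1/35 (Q = 1/(5*(-7)) = 1/(-35) = -1/35 ≈ -0.028571)
(252 + b(3, 12))/(Q + (-1*(-8) - 6)) = (252 - 16/3)/(-1/35 + (-1*(-8) - 6)) = 740/(3*(-1/35 + (8 - 6))) = 740/(3*(-1/35 + 2)) = 740/(3*(69/35)) = (740/3)*(35/69) = 25900/207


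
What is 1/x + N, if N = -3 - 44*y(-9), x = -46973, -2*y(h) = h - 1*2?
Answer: -11508386/46973 ≈ -245.00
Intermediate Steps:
y(h) = 1 - h/2 (y(h) = -(h - 1*2)/2 = -(h - 2)/2 = -(-2 + h)/2 = 1 - h/2)
N = -245 (N = -3 - 44*(1 - 1/2*(-9)) = -3 - 44*(1 + 9/2) = -3 - 44*11/2 = -3 - 242 = -245)
1/x + N = 1/(-46973) - 245 = -1/46973 - 245 = -11508386/46973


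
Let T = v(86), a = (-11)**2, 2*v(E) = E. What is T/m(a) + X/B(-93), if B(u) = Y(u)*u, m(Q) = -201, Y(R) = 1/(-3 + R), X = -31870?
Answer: -204989173/6231 ≈ -32898.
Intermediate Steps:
v(E) = E/2
a = 121
T = 43 (T = (1/2)*86 = 43)
B(u) = u/(-3 + u)
T/m(a) + X/B(-93) = 43/(-201) - 31870/((-93/(-3 - 93))) = 43*(-1/201) - 31870/((-93/(-96))) = -43/201 - 31870/((-93*(-1/96))) = -43/201 - 31870/31/32 = -43/201 - 31870*32/31 = -43/201 - 1019840/31 = -204989173/6231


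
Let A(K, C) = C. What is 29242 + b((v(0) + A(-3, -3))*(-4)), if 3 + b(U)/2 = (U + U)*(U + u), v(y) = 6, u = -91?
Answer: 34180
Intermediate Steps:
b(U) = -6 + 4*U*(-91 + U) (b(U) = -6 + 2*((U + U)*(U - 91)) = -6 + 2*((2*U)*(-91 + U)) = -6 + 2*(2*U*(-91 + U)) = -6 + 4*U*(-91 + U))
29242 + b((v(0) + A(-3, -3))*(-4)) = 29242 + (-6 - 364*(6 - 3)*(-4) + 4*((6 - 3)*(-4))**2) = 29242 + (-6 - 1092*(-4) + 4*(3*(-4))**2) = 29242 + (-6 - 364*(-12) + 4*(-12)**2) = 29242 + (-6 + 4368 + 4*144) = 29242 + (-6 + 4368 + 576) = 29242 + 4938 = 34180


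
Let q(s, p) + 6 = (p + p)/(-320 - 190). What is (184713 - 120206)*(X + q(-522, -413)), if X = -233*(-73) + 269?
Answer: 284138691911/255 ≈ 1.1143e+9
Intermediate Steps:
q(s, p) = -6 - p/255 (q(s, p) = -6 + (p + p)/(-320 - 190) = -6 + (2*p)/(-510) = -6 + (2*p)*(-1/510) = -6 - p/255)
X = 17278 (X = 17009 + 269 = 17278)
(184713 - 120206)*(X + q(-522, -413)) = (184713 - 120206)*(17278 + (-6 - 1/255*(-413))) = 64507*(17278 + (-6 + 413/255)) = 64507*(17278 - 1117/255) = 64507*(4404773/255) = 284138691911/255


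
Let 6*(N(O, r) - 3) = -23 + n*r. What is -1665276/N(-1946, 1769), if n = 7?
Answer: -1665276/2063 ≈ -807.21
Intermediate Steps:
N(O, r) = -⅚ + 7*r/6 (N(O, r) = 3 + (-23 + 7*r)/6 = 3 + (-23/6 + 7*r/6) = -⅚ + 7*r/6)
-1665276/N(-1946, 1769) = -1665276/(-⅚ + (7/6)*1769) = -1665276/(-⅚ + 12383/6) = -1665276/2063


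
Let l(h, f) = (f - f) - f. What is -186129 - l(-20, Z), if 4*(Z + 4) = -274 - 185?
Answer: -744991/4 ≈ -1.8625e+5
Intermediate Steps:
Z = -475/4 (Z = -4 + (-274 - 185)/4 = -4 + (¼)*(-459) = -4 - 459/4 = -475/4 ≈ -118.75)
l(h, f) = -f (l(h, f) = 0 - f = -f)
-186129 - l(-20, Z) = -186129 - (-1)*(-475)/4 = -186129 - 1*475/4 = -186129 - 475/4 = -744991/4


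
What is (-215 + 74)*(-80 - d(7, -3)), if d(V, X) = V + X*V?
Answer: 9306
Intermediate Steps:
d(V, X) = V + V*X
(-215 + 74)*(-80 - d(7, -3)) = (-215 + 74)*(-80 - 7*(1 - 3)) = -141*(-80 - 7*(-2)) = -141*(-80 - 1*(-14)) = -141*(-80 + 14) = -141*(-66) = 9306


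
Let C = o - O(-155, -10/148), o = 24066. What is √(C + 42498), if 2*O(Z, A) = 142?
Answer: 7*√1357 ≈ 257.86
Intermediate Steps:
O(Z, A) = 71 (O(Z, A) = (½)*142 = 71)
C = 23995 (C = 24066 - 1*71 = 24066 - 71 = 23995)
√(C + 42498) = √(23995 + 42498) = √66493 = 7*√1357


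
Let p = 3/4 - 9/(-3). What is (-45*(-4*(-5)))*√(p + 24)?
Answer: -450*√111 ≈ -4741.0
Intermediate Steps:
p = 15/4 (p = 3*(¼) - 9*(-⅓) = ¾ + 3 = 15/4 ≈ 3.7500)
(-45*(-4*(-5)))*√(p + 24) = (-45*(-4*(-5)))*√(15/4 + 24) = (-900)*√(111/4) = (-45*20)*(√111/2) = -450*√111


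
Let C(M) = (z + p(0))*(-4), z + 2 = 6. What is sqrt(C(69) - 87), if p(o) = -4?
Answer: I*sqrt(87) ≈ 9.3274*I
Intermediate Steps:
z = 4 (z = -2 + 6 = 4)
C(M) = 0 (C(M) = (4 - 4)*(-4) = 0*(-4) = 0)
sqrt(C(69) - 87) = sqrt(0 - 87) = sqrt(-87) = I*sqrt(87)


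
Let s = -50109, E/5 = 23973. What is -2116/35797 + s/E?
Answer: -682462071/1430269135 ≈ -0.47716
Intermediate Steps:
E = 119865 (E = 5*23973 = 119865)
-2116/35797 + s/E = -2116/35797 - 50109/119865 = -2116*1/35797 - 50109*1/119865 = -2116/35797 - 16703/39955 = -682462071/1430269135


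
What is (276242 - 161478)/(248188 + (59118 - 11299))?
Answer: 114764/296007 ≈ 0.38771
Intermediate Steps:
(276242 - 161478)/(248188 + (59118 - 11299)) = 114764/(248188 + 47819) = 114764/296007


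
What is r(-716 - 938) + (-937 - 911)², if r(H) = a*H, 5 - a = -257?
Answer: 2981756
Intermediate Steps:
a = 262 (a = 5 - 1*(-257) = 5 + 257 = 262)
r(H) = 262*H
r(-716 - 938) + (-937 - 911)² = 262*(-716 - 938) + (-937 - 911)² = 262*(-1654) + (-1848)² = -433348 + 3415104 = 2981756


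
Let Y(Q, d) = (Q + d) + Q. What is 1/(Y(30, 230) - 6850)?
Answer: -1/6560 ≈ -0.00015244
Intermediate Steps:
Y(Q, d) = d + 2*Q
1/(Y(30, 230) - 6850) = 1/((230 + 2*30) - 6850) = 1/((230 + 60) - 6850) = 1/(290 - 6850) = 1/(-6560) = -1/6560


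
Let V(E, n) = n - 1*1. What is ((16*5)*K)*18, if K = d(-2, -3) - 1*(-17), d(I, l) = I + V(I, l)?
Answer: 15840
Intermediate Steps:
V(E, n) = -1 + n (V(E, n) = n - 1 = -1 + n)
d(I, l) = -1 + I + l (d(I, l) = I + (-1 + l) = -1 + I + l)
K = 11 (K = (-1 - 2 - 3) - 1*(-17) = -6 + 17 = 11)
((16*5)*K)*18 = ((16*5)*11)*18 = (80*11)*18 = 880*18 = 15840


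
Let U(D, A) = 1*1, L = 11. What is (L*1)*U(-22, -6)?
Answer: 11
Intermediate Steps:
U(D, A) = 1
(L*1)*U(-22, -6) = (11*1)*1 = 11*1 = 11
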